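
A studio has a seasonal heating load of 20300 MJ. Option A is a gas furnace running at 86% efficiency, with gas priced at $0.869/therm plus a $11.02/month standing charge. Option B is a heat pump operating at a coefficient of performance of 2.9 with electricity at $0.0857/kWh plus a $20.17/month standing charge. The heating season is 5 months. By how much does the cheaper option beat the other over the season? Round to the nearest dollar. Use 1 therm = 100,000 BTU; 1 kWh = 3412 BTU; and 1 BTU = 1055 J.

$18

Heat load = 20300 MJ = 20,300,000,000 J / 1055 = 19,241,706 BTU
Gas: input = 19,241,706 / 0.86 = 22,374,077 BTU = 223.7 therm → 223.7 × $0.869 = $194.43; + 5 × $11.02 standing = $249.53
Heat pump: 19,241,706 BTU / 3412 = 5,639 kWh heat; / 2.9 = 1,945 kWh in → × $0.0857 = $166.65; + 5 × $20.17 standing = $267.50
Difference = |$249.53 − $267.50| = $17.97 ≈ $18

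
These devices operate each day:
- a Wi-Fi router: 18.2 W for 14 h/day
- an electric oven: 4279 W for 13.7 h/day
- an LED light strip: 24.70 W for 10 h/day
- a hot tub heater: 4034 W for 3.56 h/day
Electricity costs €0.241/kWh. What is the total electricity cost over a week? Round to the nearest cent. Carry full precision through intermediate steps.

Wi-Fi router: 18.2 W × 14 h × 7 d = 1,784 Wh = 1.784 kWh
electric oven: 4279 W × 13.7 h × 7 d = 410,356 Wh = 410.4 kWh
LED light strip: 24.70 W × 10 h × 7 d = 1,729 Wh = 1.729 kWh
hot tub heater: 4034 W × 3.56 h × 7 d = 100,527 Wh = 100.5 kWh
Total energy = 1.784 + 410.4 + 1.729 + 100.5 = 514.4 kWh
Cost = 514.4 kWh × €0.241 = €123.97

€123.97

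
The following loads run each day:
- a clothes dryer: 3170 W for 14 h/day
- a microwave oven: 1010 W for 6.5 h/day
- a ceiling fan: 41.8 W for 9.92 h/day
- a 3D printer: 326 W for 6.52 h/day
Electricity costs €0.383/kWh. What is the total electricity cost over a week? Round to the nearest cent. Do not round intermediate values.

clothes dryer: 3170 W × 14 h × 7 d = 310,660 Wh = 310.7 kWh
microwave oven: 1010 W × 6.5 h × 7 d = 45,955 Wh = 45.95 kWh
ceiling fan: 41.8 W × 9.92 h × 7 d = 2,903 Wh = 2.903 kWh
3D printer: 326 W × 6.52 h × 7 d = 14,879 Wh = 14.88 kWh
Total energy = 310.7 + 45.95 + 2.903 + 14.88 = 374.4 kWh
Cost = 374.4 kWh × €0.383 = €143.39

€143.39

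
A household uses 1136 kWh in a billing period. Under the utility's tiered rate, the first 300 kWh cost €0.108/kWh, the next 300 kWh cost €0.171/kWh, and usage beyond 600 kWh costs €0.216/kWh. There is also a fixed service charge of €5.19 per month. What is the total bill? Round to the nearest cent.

First 300 kWh × €0.108 = €32.40
Next 300 kWh × €0.171 = €51.30
Remaining 536 kWh × €0.216 = €115.78
Energy charge = €199.48; + service €5.19 = €204.67

€204.67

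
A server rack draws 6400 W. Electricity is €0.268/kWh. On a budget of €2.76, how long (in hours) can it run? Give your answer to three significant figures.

Energy budget = €2.76 / €0.268 per kWh = 10.3 kWh = 10,299 Wh
Runtime = 10,299 Wh / 6400 W = 1.609 h

1.61 h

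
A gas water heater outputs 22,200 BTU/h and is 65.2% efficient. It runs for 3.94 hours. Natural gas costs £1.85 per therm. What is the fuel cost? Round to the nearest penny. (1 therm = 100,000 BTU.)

£2.48

Heat delivered = 22,200 BTU/h × 3.94 h = 87,468 BTU
Gas input = 87,468 / 0.652 = 134,153 BTU
= 134,153 / 100,000 = 1.342 therm
Cost = 1.342 × £1.85/therm = £2.48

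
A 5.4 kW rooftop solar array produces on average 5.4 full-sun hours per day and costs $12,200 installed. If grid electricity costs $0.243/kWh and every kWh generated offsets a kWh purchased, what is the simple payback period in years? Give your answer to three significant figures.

Daily generation = 5.4 kW × 5.4 h = 29.16 kWh
Annual generation = 29.16 × 365 = 10643 kWh
Annual savings = 10643 × $0.243 = $2,586.35
Payback = $12,200 / $2,586.35 = 4.72 years

4.72 years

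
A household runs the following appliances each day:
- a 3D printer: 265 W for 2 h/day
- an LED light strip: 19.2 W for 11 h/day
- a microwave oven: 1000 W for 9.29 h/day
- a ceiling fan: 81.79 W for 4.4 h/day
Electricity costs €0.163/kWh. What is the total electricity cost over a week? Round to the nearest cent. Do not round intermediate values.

3D printer: 265 W × 2 h × 7 d = 3,710 Wh = 3.71 kWh
LED light strip: 19.2 W × 11 h × 7 d = 1,478 Wh = 1.478 kWh
microwave oven: 1000 W × 9.29 h × 7 d = 65,030 Wh = 65.03 kWh
ceiling fan: 81.79 W × 4.4 h × 7 d = 2,519 Wh = 2.519 kWh
Total energy = 3.71 + 1.478 + 65.03 + 2.519 = 72.74 kWh
Cost = 72.74 kWh × €0.163 = €11.86

€11.86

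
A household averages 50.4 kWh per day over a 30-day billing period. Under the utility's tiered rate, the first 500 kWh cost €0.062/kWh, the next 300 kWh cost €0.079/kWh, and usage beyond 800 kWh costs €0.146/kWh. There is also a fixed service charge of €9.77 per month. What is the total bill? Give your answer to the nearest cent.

Usage = 50.4 kWh/day × 30 days = 1512 kWh
First 500 kWh × €0.062 = €31.00
Next 300 kWh × €0.079 = €23.70
Remaining 712 kWh × €0.146 = €103.95
Energy charge = €158.65; + service €9.77 = €168.42

€168.42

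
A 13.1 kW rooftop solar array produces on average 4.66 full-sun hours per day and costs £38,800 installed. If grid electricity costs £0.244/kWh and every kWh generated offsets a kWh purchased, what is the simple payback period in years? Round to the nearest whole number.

Daily generation = 13.1 kW × 4.66 h = 61.05 kWh
Annual generation = 61.05 × 365 = 22282 kWh
Annual savings = 22282 × £0.244 = £5,436.76
Payback = £38,800 / £5,436.76 = 7.14 years

7 years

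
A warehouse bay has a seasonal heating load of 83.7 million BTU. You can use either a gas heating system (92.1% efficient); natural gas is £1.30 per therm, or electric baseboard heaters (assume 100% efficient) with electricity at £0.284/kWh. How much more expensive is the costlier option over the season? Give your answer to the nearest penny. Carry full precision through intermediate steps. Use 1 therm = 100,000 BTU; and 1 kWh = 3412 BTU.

£5785.39

Heat load = 83.7 × 10⁶ BTU = 83,700,000 BTU
Gas: input = 83,700,000 / 0.921 = 90,879,479 BTU = 908.8 therm → 908.8 × £1.30 = £1,181.43
Electric: 83,700,000 BTU / 3412 = 24,530 kWh → × £0.284 = £6,966.82
Difference = |£1,181.43 − £6,966.82| = £5,785.39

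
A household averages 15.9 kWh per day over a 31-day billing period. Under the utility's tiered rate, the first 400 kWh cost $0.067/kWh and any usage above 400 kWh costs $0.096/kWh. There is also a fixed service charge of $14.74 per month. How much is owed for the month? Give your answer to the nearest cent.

$50.46

Usage = 15.9 kWh/day × 31 days = 492.9 kWh
First 400 kWh × $0.067 = $26.80
Remaining 92.9 kWh × $0.096 = $8.92
Energy charge = $35.72; + service $14.74 = $50.46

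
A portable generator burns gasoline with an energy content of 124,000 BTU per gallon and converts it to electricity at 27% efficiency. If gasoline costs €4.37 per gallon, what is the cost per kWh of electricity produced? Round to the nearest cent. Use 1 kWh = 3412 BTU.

Electrical output per gallon = 124,000 BTU × 0.27 / 3412 BTU/kWh = 9.812 kWh
Cost per kWh = €4.37 / 9.812 kWh = €0.445

€0.45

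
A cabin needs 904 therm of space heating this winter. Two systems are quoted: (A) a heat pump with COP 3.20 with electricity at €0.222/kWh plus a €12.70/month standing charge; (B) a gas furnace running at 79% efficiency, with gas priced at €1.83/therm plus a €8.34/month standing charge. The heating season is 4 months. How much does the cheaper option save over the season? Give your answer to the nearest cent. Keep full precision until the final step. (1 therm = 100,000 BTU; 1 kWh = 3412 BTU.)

€238.56

Heat load = 904 therm × 100,000 = 90,400,000 BTU
Gas: input = 90,400,000 / 0.79 = 114,430,380 BTU = 1,144 therm → 1,144 × €1.83 = €2,094.08; + 4 × €8.34 standing = €2,127.44
Heat pump: 90,400,000 BTU / 3412 = 26,490 kWh heat; / 3.20 = 8,280 kWh in → × €0.222 = €1,838.07; + 4 × €12.70 standing = €1,888.87
Difference = |€2,127.44 − €1,888.87| = €238.56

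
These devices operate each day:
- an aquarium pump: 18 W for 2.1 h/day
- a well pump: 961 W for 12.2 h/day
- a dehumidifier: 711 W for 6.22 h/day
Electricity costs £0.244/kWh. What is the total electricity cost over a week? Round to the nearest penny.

aquarium pump: 18 W × 2.1 h × 7 d = 265 Wh = 0.2646 kWh
well pump: 961 W × 12.2 h × 7 d = 82,069 Wh = 82.07 kWh
dehumidifier: 711 W × 6.22 h × 7 d = 30,957 Wh = 30.96 kWh
Total energy = 0.2646 + 82.07 + 30.96 = 113.3 kWh
Cost = 113.3 kWh × £0.244 = £27.64

£27.64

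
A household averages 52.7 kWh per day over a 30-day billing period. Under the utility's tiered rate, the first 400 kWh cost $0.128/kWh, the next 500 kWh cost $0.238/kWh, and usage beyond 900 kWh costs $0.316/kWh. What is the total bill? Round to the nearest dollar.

$385

Usage = 52.7 kWh/day × 30 days = 1581 kWh
First 400 kWh × $0.128 = $51.20
Next 500 kWh × $0.238 = $119.00
Remaining 681 kWh × $0.316 = $215.20
Total = $385.40 ≈ $385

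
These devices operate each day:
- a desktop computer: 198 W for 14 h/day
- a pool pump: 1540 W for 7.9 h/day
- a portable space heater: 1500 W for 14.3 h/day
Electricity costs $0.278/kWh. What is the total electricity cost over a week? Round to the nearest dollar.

desktop computer: 198 W × 14 h × 7 d = 19,404 Wh = 19.4 kWh
pool pump: 1540 W × 7.9 h × 7 d = 85,162 Wh = 85.16 kWh
portable space heater: 1500 W × 14.3 h × 7 d = 150,150 Wh = 150.2 kWh
Total energy = 19.4 + 85.16 + 150.2 = 254.7 kWh
Cost = 254.7 kWh × $0.278 = $70.81 ≈ $71

$71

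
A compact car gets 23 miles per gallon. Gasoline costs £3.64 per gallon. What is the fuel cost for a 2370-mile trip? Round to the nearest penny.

£375.08

Fuel = 2370 mi / 23 mpg = 103 gal
Cost = 103 gal × £3.64/gal = £375.08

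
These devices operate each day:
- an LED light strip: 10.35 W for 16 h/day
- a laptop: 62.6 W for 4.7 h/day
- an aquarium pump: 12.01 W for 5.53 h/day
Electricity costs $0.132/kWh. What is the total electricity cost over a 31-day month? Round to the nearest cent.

$2.15

LED light strip: 10.35 W × 16 h × 31 d = 5,134 Wh = 5.134 kWh
laptop: 62.6 W × 4.7 h × 31 d = 9,121 Wh = 9.121 kWh
aquarium pump: 12.01 W × 5.53 h × 31 d = 2,059 Wh = 2.059 kWh
Total energy = 5.134 + 9.121 + 2.059 = 16.31 kWh
Cost = 16.31 kWh × $0.132 = $2.15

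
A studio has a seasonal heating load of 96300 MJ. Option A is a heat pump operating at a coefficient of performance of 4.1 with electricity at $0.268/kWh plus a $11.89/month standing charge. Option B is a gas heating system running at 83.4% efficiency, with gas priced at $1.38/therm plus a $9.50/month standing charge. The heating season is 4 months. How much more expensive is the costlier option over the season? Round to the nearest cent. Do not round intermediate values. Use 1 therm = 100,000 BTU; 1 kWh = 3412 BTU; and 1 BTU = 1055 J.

Heat load = 96300 MJ = 96,300,000,000 J / 1055 = 91,279,621 BTU
Gas: input = 91,279,621 / 0.834 = 109,447,987 BTU = 1,094 therm → 1,094 × $1.38 = $1,510.38; + 4 × $9.50 standing = $1,548.38
Heat pump: 91,279,621 BTU / 3412 = 26,750 kWh heat; / 4.1 = 6,525 kWh in → × $0.268 = $1,748.70; + 4 × $11.89 standing = $1,796.26
Difference = |$1,548.38 − $1,796.26| = $247.88

$247.88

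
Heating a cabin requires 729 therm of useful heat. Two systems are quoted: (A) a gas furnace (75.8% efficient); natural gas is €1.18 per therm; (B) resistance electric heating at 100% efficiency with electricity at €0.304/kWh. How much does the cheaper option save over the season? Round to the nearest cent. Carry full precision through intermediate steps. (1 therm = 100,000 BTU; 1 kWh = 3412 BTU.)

€5360.34

Heat load = 729 therm × 100,000 = 72,900,000 BTU
Gas: input = 72,900,000 / 0.758 = 96,174,142 BTU = 961.7 therm → 961.7 × €1.18 = €1,134.85
Electric: 72,900,000 BTU / 3412 = 21,370 kWh → × €0.304 = €6,495.19
Difference = |€1,134.85 − €6,495.19| = €5,360.34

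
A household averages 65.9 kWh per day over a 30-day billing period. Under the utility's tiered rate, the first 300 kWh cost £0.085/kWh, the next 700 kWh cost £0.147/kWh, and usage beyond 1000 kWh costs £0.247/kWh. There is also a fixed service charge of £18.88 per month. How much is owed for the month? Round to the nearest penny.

Usage = 65.9 kWh/day × 30 days = 1977 kWh
First 300 kWh × £0.085 = £25.50
Next 700 kWh × £0.147 = £102.90
Remaining 977 kWh × £0.247 = £241.32
Energy charge = £369.72; + service £18.88 = £388.60

£388.60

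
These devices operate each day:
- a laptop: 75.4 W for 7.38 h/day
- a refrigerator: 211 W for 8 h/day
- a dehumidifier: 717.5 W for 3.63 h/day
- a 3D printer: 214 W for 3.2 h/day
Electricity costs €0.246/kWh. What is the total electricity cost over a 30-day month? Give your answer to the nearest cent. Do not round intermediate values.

€40.84

laptop: 75.4 W × 7.38 h × 30 d = 16,694 Wh = 16.69 kWh
refrigerator: 211 W × 8 h × 30 d = 50,640 Wh = 50.64 kWh
dehumidifier: 717.5 W × 3.63 h × 30 d = 78,136 Wh = 78.14 kWh
3D printer: 214 W × 3.2 h × 30 d = 20,544 Wh = 20.54 kWh
Total energy = 16.69 + 50.64 + 78.14 + 20.54 = 166 kWh
Cost = 166 kWh × €0.246 = €40.84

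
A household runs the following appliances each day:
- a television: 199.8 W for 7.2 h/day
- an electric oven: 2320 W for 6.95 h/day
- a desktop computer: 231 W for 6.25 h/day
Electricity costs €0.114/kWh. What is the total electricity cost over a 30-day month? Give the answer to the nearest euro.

television: 199.8 W × 7.2 h × 30 d = 43,157 Wh = 43.16 kWh
electric oven: 2320 W × 6.95 h × 30 d = 483,720 Wh = 483.7 kWh
desktop computer: 231 W × 6.25 h × 30 d = 43,312 Wh = 43.31 kWh
Total energy = 43.16 + 483.7 + 43.31 = 570.2 kWh
Cost = 570.2 kWh × €0.114 = €65.00

€65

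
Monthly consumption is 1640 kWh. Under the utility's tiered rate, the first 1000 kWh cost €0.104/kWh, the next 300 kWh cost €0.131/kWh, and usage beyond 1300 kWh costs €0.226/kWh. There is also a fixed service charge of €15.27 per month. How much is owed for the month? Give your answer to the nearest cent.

€235.41

First 1000 kWh × €0.104 = €104.00
Next 300 kWh × €0.131 = €39.30
Remaining 340 kWh × €0.226 = €76.84
Energy charge = €220.14; + service €15.27 = €235.41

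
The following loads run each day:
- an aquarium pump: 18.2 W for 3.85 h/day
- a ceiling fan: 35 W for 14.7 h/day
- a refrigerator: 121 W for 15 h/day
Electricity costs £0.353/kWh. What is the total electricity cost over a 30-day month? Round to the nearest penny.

£25.41

aquarium pump: 18.2 W × 3.85 h × 30 d = 2,102 Wh = 2.102 kWh
ceiling fan: 35 W × 14.7 h × 30 d = 15,435 Wh = 15.44 kWh
refrigerator: 121 W × 15 h × 30 d = 54,450 Wh = 54.45 kWh
Total energy = 2.102 + 15.44 + 54.45 = 71.99 kWh
Cost = 71.99 kWh × £0.353 = £25.41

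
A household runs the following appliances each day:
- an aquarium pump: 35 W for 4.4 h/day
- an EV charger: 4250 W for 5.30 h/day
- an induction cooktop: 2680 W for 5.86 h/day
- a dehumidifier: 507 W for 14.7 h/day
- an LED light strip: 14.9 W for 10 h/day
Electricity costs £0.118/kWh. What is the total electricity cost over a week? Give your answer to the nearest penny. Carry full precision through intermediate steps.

aquarium pump: 35 W × 4.4 h × 7 d = 1,078 Wh = 1.078 kWh
EV charger: 4250 W × 5.30 h × 7 d = 157,675 Wh = 157.7 kWh
induction cooktop: 2680 W × 5.86 h × 7 d = 109,934 Wh = 109.9 kWh
dehumidifier: 507 W × 14.7 h × 7 d = 52,170 Wh = 52.17 kWh
LED light strip: 14.9 W × 10 h × 7 d = 1,043 Wh = 1.043 kWh
Total energy = 1.078 + 157.7 + 109.9 + 52.17 + 1.043 = 321.9 kWh
Cost = 321.9 kWh × £0.118 = £37.98

£37.98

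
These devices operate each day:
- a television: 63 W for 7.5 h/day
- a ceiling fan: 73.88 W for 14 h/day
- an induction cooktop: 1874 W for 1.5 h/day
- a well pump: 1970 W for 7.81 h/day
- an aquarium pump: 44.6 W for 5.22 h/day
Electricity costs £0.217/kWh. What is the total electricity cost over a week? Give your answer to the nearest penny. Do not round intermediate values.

television: 63 W × 7.5 h × 7 d = 3,308 Wh = 3.308 kWh
ceiling fan: 73.88 W × 14 h × 7 d = 7,240 Wh = 7.24 kWh
induction cooktop: 1874 W × 1.5 h × 7 d = 19,677 Wh = 19.68 kWh
well pump: 1970 W × 7.81 h × 7 d = 107,700 Wh = 107.7 kWh
aquarium pump: 44.6 W × 5.22 h × 7 d = 1,630 Wh = 1.63 kWh
Total energy = 3.308 + 7.24 + 19.68 + 107.7 + 1.63 = 139.6 kWh
Cost = 139.6 kWh × £0.217 = £30.28

£30.28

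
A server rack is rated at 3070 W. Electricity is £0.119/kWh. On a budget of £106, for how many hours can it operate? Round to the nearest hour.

Energy budget = £106 / £0.119 per kWh = 890.8 kWh = 890,756 Wh
Runtime = 890,756 Wh / 3070 W = 290.1 h

290 h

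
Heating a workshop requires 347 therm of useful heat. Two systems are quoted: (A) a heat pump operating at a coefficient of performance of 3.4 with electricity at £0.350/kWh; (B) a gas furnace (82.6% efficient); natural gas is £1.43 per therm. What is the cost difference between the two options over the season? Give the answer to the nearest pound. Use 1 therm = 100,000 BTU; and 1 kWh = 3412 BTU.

Heat load = 347 therm × 100,000 = 34,700,000 BTU
Gas: input = 34,700,000 / 0.826 = 42,009,685 BTU = 420.1 therm → 420.1 × £1.43 = £600.74
Heat pump: 34,700,000 BTU / 3412 = 10,170 kWh heat; / 3.4 = 2,991 kWh in → × £0.350 = £1,046.91
Difference = |£600.74 − £1,046.91| = £446.17 ≈ £446

£446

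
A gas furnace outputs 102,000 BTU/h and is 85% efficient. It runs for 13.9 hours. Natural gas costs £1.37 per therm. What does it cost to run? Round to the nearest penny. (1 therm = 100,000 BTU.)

Heat delivered = 102,000 BTU/h × 13.9 h = 1,417,800 BTU
Gas input = 1,417,800 / 0.85 = 1,668,000 BTU
= 1,668,000 / 100,000 = 16.68 therm
Cost = 16.68 × £1.37/therm = £22.85

£22.85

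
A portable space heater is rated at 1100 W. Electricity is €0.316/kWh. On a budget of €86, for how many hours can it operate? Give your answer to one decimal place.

247.4 h

Energy budget = €86 / €0.316 per kWh = 272.2 kWh = 272,152 Wh
Runtime = 272,152 Wh / 1100 W = 247.4 h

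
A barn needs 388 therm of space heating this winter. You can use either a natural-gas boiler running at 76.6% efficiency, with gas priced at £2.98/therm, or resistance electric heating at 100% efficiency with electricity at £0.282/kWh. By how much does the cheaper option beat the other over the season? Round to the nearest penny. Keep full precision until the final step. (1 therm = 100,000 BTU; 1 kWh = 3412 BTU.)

£1697.35

Heat load = 388 therm × 100,000 = 38,800,000 BTU
Gas: input = 38,800,000 / 0.766 = 50,652,742 BTU = 506.5 therm → 506.5 × £2.98 = £1,509.45
Electric: 38,800,000 BTU / 3412 = 11,370 kWh → × £0.282 = £3,206.80
Difference = |£1,509.45 − £3,206.80| = £1,697.35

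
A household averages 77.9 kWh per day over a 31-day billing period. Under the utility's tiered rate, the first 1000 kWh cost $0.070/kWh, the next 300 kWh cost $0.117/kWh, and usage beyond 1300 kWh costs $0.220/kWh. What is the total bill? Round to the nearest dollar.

$350

Usage = 77.9 kWh/day × 31 days = 2414.9 kWh
First 1000 kWh × $0.070 = $70.00
Next 300 kWh × $0.117 = $35.10
Remaining 1114.9 kWh × $0.220 = $245.28
Total = $350.38 ≈ $350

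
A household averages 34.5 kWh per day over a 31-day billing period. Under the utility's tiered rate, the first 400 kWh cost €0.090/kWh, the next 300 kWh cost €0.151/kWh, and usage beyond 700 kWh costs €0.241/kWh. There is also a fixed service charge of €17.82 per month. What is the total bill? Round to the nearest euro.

€188

Usage = 34.5 kWh/day × 31 days = 1069.5 kWh
First 400 kWh × €0.090 = €36.00
Next 300 kWh × €0.151 = €45.30
Remaining 369.5 kWh × €0.241 = €89.05
Energy charge = €170.35; + service €17.82 = €188.17 ≈ €188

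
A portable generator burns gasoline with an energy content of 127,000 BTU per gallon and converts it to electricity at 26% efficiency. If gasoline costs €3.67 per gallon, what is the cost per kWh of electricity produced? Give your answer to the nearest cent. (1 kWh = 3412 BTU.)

€0.38

Electrical output per gallon = 127,000 BTU × 0.26 / 3412 BTU/kWh = 9.678 kWh
Cost per kWh = €3.67 / 9.678 kWh = €0.379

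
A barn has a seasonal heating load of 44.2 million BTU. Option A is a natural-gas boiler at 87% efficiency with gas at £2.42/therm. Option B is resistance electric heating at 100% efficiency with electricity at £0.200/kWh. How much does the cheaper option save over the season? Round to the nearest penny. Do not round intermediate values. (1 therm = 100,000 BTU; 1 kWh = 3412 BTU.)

Heat load = 44.2 × 10⁶ BTU = 44,200,000 BTU
Gas: input = 44,200,000 / 0.87 = 50,804,598 BTU = 508 therm → 508 × £2.42 = £1,229.47
Electric: 44,200,000 BTU / 3412 = 12,950 kWh → × £0.200 = £2,590.86
Difference = |£1,229.47 − £2,590.86| = £1,361.38

£1361.38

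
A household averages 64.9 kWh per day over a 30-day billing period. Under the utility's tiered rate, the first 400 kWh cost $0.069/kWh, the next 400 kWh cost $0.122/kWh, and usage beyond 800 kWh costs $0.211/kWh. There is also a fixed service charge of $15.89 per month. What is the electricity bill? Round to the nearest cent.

Usage = 64.9 kWh/day × 30 days = 1947 kWh
First 400 kWh × $0.069 = $27.60
Next 400 kWh × $0.122 = $48.80
Remaining 1147 kWh × $0.211 = $242.02
Energy charge = $318.42; + service $15.89 = $334.31

$334.31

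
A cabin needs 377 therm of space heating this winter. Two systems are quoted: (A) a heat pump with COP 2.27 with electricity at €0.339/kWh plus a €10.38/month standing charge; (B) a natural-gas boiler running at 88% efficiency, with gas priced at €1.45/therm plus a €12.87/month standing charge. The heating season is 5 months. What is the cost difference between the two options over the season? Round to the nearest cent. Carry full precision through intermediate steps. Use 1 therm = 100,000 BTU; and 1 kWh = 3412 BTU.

Heat load = 377 therm × 100,000 = 37,700,000 BTU
Gas: input = 37,700,000 / 0.88 = 42,840,909 BTU = 428.4 therm → 428.4 × €1.45 = €621.19; + 5 × €12.87 standing = €685.54
Heat pump: 37,700,000 BTU / 3412 = 11,050 kWh heat; / 2.27 = 4,868 kWh in → × €0.339 = €1,650.08; + 5 × €10.38 standing = €1,701.98
Difference = |€685.54 − €1,701.98| = €1,016.44

€1016.44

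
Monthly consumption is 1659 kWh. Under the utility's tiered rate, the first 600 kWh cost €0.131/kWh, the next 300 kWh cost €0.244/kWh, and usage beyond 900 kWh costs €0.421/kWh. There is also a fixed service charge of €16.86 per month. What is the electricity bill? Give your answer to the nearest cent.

First 600 kWh × €0.131 = €78.60
Next 300 kWh × €0.244 = €73.20
Remaining 759 kWh × €0.421 = €319.54
Energy charge = €471.34; + service €16.86 = €488.20

€488.20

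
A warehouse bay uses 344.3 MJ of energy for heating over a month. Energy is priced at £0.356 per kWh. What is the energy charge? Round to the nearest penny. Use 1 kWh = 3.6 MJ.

344.3 MJ × (0.27778 kWh/MJ) = 95.64 kWh
Cost = 95.64 kWh × £0.356/kWh = £34.05

£34.05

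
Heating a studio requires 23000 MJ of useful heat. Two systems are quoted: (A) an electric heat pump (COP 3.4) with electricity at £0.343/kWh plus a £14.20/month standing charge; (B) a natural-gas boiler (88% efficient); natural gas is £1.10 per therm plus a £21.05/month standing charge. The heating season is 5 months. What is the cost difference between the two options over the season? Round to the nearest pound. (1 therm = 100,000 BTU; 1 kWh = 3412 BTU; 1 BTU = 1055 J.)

£338

Heat load = 23000 MJ = 23,000,000,000 J / 1055 = 21,800,948 BTU
Gas: input = 21,800,948 / 0.88 = 24,773,804 BTU = 247.7 therm → 247.7 × £1.10 = £272.51; + 5 × £21.05 standing = £377.76
Heat pump: 21,800,948 BTU / 3412 = 6,389 kWh heat; / 3.4 = 1,879 kWh in → × £0.343 = £644.59; + 5 × £14.20 standing = £715.59
Difference = |£377.76 − £715.59| = £337.83 ≈ £338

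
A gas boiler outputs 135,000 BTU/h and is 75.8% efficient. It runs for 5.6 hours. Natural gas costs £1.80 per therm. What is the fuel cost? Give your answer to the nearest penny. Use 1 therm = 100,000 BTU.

Heat delivered = 135,000 BTU/h × 5.6 h = 756,000 BTU
Gas input = 756,000 / 0.758 = 997,361 BTU
= 997,361 / 100,000 = 9.974 therm
Cost = 9.974 × £1.80/therm = £17.95

£17.95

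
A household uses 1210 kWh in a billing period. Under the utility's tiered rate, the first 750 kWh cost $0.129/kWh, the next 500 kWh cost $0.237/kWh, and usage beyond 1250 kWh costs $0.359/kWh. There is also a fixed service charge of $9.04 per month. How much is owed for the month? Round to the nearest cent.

$214.81

First 750 kWh × $0.129 = $96.75
Next 460 kWh × $0.237 = $109.02
Remaining tier: 0 kWh (not reached)
Energy charge = $205.77; + service $9.04 = $214.81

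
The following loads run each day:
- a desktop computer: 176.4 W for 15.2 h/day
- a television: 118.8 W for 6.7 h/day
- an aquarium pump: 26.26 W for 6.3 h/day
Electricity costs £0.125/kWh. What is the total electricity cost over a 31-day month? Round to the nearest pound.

desktop computer: 176.4 W × 15.2 h × 31 d = 83,120 Wh = 83.12 kWh
television: 118.8 W × 6.7 h × 31 d = 24,675 Wh = 24.67 kWh
aquarium pump: 26.26 W × 6.3 h × 31 d = 5,129 Wh = 5.129 kWh
Total energy = 83.12 + 24.67 + 5.129 = 112.9 kWh
Cost = 112.9 kWh × £0.125 = £14.12 ≈ £14

£14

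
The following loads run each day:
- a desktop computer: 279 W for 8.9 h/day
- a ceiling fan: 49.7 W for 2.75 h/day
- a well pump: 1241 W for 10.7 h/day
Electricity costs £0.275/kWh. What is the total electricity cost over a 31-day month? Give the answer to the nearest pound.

£136

desktop computer: 279 W × 8.9 h × 31 d = 76,976 Wh = 76.98 kWh
ceiling fan: 49.7 W × 2.75 h × 31 d = 4,237 Wh = 4.237 kWh
well pump: 1241 W × 10.7 h × 31 d = 411,640 Wh = 411.6 kWh
Total energy = 76.98 + 4.237 + 411.6 = 492.9 kWh
Cost = 492.9 kWh × £0.275 = £135.53 ≈ £136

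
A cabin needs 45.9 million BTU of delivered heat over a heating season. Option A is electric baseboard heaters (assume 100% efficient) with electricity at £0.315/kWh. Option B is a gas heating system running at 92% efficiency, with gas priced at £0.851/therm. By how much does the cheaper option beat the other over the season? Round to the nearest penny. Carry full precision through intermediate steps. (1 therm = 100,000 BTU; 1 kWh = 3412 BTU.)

£3812.97

Heat load = 45.9 × 10⁶ BTU = 45,900,000 BTU
Gas: input = 45,900,000 / 0.92 = 49,891,304 BTU = 498.9 therm → 498.9 × £0.851 = £424.57
Electric: 45,900,000 BTU / 3412 = 13,450 kWh → × £0.315 = £4,237.54
Difference = |£424.57 − £4,237.54| = £3,812.97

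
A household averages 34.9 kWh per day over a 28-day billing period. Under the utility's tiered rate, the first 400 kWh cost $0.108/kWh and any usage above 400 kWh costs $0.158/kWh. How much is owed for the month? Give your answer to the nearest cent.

$134.40

Usage = 34.9 kWh/day × 28 days = 977.2 kWh
First 400 kWh × $0.108 = $43.20
Remaining 577.2 kWh × $0.158 = $91.20
Total = $134.40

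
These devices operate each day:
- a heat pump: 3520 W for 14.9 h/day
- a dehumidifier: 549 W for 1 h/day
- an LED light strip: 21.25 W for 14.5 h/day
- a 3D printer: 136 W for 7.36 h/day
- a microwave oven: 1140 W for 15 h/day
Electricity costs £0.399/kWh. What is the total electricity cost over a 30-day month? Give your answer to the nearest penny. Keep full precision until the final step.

heat pump: 3520 W × 14.9 h × 30 d = 1,573,440 Wh = 1,573 kWh
dehumidifier: 549 W × 1 h × 30 d = 16,470 Wh = 16.47 kWh
LED light strip: 21.25 W × 14.5 h × 30 d = 9,244 Wh = 9.244 kWh
3D printer: 136 W × 7.36 h × 30 d = 30,029 Wh = 30.03 kWh
microwave oven: 1140 W × 15 h × 30 d = 513,000 Wh = 513 kWh
Total energy = 1,573 + 16.47 + 9.244 + 30.03 + 513 = 2,142 kWh
Cost = 2,142 kWh × £0.399 = £854.73

£854.73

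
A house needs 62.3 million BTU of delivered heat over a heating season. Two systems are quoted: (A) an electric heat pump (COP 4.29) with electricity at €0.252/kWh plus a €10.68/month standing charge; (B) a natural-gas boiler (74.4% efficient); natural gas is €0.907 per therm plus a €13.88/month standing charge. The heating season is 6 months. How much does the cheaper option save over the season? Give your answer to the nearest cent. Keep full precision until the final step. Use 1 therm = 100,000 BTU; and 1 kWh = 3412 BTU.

€293.87

Heat load = 62.3 × 10⁶ BTU = 62,300,000 BTU
Gas: input = 62,300,000 / 0.744 = 83,736,559 BTU = 837.4 therm → 837.4 × €0.907 = €759.49; + 6 × €13.88 standing = €842.77
Heat pump: 62,300,000 BTU / 3412 = 18,260 kWh heat; / 4.29 = 4,256 kWh in → × €0.252 = €1,072.56; + 6 × €10.68 standing = €1,136.64
Difference = |€842.77 − €1,136.64| = €293.87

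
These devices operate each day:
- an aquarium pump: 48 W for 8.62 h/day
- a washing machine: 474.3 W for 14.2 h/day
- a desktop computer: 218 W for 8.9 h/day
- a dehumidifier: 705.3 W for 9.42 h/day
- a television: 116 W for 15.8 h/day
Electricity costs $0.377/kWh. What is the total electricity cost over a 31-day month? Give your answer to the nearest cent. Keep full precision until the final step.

$205.29

aquarium pump: 48 W × 8.62 h × 31 d = 12,827 Wh = 12.83 kWh
washing machine: 474.3 W × 14.2 h × 31 d = 208,787 Wh = 208.8 kWh
desktop computer: 218 W × 8.9 h × 31 d = 60,146 Wh = 60.15 kWh
dehumidifier: 705.3 W × 9.42 h × 31 d = 205,962 Wh = 206 kWh
television: 116 W × 15.8 h × 31 d = 56,817 Wh = 56.82 kWh
Total energy = 12.83 + 208.8 + 60.15 + 206 + 56.82 = 544.5 kWh
Cost = 544.5 kWh × $0.377 = $205.29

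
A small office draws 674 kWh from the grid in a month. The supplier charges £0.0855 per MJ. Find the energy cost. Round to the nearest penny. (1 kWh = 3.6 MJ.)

£207.46

674 kWh × (3.6 MJ/kWh) = 2,426 MJ
Cost = 2,426 MJ × £0.0855/MJ = £207.46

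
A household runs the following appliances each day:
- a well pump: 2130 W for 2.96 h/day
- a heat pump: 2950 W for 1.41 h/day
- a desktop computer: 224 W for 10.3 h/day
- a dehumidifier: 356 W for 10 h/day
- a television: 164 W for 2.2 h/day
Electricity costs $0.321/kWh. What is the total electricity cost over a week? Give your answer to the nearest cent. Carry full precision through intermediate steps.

well pump: 2130 W × 2.96 h × 7 d = 44,134 Wh = 44.13 kWh
heat pump: 2950 W × 1.41 h × 7 d = 29,116 Wh = 29.12 kWh
desktop computer: 224 W × 10.3 h × 7 d = 16,150 Wh = 16.15 kWh
dehumidifier: 356 W × 10 h × 7 d = 24,920 Wh = 24.92 kWh
television: 164 W × 2.2 h × 7 d = 2,526 Wh = 2.526 kWh
Total energy = 44.13 + 29.12 + 16.15 + 24.92 + 2.526 = 116.8 kWh
Cost = 116.8 kWh × $0.321 = $37.51

$37.51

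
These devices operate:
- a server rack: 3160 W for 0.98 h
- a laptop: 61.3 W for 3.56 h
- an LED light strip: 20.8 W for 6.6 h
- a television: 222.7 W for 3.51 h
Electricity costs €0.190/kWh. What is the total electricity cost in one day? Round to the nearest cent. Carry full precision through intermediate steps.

server rack: 3160 W × 0.98 h = 3,097 Wh = 3.097 kWh
laptop: 61.3 W × 3.56 h = 218 Wh = 0.2182 kWh
LED light strip: 20.8 W × 6.6 h = 137 Wh = 0.1373 kWh
television: 222.7 W × 3.51 h = 782 Wh = 0.7817 kWh
Total energy = 3.097 + 0.2182 + 0.1373 + 0.7817 = 4.234 kWh
Cost = 4.234 kWh × €0.190 = €0.80

€0.80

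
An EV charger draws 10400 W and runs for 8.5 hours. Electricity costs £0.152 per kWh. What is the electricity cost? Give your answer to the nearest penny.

Energy = 10400 W × 8.5 h = 88,400 Wh = 88.4 kWh
Cost = 88.4 kWh × £0.152/kWh = £13.44

£13.44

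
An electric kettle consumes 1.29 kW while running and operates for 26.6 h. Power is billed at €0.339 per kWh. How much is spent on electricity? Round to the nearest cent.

€11.63

Energy = 1290 W × 26.6 h = 34,314 Wh = 34.31 kWh
Cost = 34.31 kWh × €0.339/kWh = €11.63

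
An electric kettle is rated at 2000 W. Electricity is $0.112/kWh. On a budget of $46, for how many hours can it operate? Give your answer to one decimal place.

205.4 h

Energy budget = $46 / $0.112 per kWh = 410.7 kWh = 410,714 Wh
Runtime = 410,714 Wh / 2000 W = 205.4 h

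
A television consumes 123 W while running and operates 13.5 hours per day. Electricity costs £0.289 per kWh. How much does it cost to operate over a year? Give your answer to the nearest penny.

£175.16

Energy = 123 W × 13.5 h/day × 365 days = 606,082 Wh = 606.1 kWh
Cost = 606.1 kWh × £0.289/kWh = £175.16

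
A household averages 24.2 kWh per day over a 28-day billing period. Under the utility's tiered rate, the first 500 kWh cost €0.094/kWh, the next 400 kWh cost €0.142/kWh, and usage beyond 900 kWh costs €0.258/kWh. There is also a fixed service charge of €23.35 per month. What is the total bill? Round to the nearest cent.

Usage = 24.2 kWh/day × 28 days = 677.6 kWh
First 500 kWh × €0.094 = €47.00
Next 177.6 kWh × €0.142 = €25.22
Remaining tier: 0 kWh (not reached)
Energy charge = €72.22; + service €23.35 = €95.57

€95.57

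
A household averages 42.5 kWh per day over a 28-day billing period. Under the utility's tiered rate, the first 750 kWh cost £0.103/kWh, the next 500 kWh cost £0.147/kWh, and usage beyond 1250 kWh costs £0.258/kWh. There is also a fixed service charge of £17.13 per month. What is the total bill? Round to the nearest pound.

Usage = 42.5 kWh/day × 28 days = 1190 kWh
First 750 kWh × £0.103 = £77.25
Next 440 kWh × £0.147 = £64.68
Remaining tier: 0 kWh (not reached)
Energy charge = £141.93; + service £17.13 = £159.06 ≈ £159

£159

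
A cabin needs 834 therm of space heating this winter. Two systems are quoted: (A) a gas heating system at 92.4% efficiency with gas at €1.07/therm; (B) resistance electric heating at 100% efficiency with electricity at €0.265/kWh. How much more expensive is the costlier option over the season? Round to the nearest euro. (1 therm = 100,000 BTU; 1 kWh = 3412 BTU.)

€5512

Heat load = 834 therm × 100,000 = 83,400,000 BTU
Gas: input = 83,400,000 / 0.924 = 90,259,740 BTU = 902.6 therm → 902.6 × €1.07 = €965.78
Electric: 83,400,000 BTU / 3412 = 24,440 kWh → × €0.265 = €6,477.43
Difference = |€965.78 − €6,477.43| = €5,511.65 ≈ €5512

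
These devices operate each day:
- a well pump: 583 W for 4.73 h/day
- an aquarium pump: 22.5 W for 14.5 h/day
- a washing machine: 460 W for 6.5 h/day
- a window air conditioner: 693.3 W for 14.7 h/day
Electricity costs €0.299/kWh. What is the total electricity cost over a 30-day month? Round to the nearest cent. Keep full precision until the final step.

well pump: 583 W × 4.73 h × 30 d = 82,728 Wh = 82.73 kWh
aquarium pump: 22.5 W × 14.5 h × 30 d = 9,788 Wh = 9.787 kWh
washing machine: 460 W × 6.5 h × 30 d = 89,700 Wh = 89.7 kWh
window air conditioner: 693.3 W × 14.7 h × 30 d = 305,745 Wh = 305.7 kWh
Total energy = 82.73 + 9.787 + 89.7 + 305.7 = 488 kWh
Cost = 488 kWh × €0.299 = €145.90

€145.90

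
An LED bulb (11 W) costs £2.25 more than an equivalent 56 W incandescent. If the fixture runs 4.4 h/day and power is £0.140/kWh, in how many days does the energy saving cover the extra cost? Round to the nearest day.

Power saved = 56 − 11 = 45 W
Daily energy saved = 45 W × 4.4 h = 198 Wh = 0.198 kWh
Daily savings = 0.198 × £0.140 = £0.0277
Payback = £2.25 / £0.0277 per day = 81.17 days

81 days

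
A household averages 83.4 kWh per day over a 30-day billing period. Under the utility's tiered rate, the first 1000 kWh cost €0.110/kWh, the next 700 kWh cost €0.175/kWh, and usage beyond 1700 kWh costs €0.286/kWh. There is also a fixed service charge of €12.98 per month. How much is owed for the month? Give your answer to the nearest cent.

Usage = 83.4 kWh/day × 30 days = 2502 kWh
First 1000 kWh × €0.110 = €110.00
Next 700 kWh × €0.175 = €122.50
Remaining 802 kWh × €0.286 = €229.37
Energy charge = €461.87; + service €12.98 = €474.85

€474.85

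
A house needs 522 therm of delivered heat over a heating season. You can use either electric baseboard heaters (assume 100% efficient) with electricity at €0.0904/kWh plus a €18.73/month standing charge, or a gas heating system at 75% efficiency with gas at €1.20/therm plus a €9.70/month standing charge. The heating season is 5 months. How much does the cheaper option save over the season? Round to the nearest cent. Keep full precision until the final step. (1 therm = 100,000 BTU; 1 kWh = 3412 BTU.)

€592.97

Heat load = 522 therm × 100,000 = 52,200,000 BTU
Gas: input = 52,200,000 / 0.75 = 69,600,000 BTU = 696 therm → 696 × €1.20 = €835.20; + 5 × €9.70 standing = €883.70
Electric: 52,200,000 BTU / 3412 = 15,300 kWh → × €0.0904 = €1,383.02; + 5 × €18.73 standing = €1,476.67
Difference = |€883.70 − €1,476.67| = €592.97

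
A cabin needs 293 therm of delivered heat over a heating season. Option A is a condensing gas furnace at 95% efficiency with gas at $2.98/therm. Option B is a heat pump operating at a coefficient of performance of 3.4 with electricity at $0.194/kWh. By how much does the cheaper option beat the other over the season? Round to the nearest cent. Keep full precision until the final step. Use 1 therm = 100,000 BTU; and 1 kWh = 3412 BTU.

$429.11

Heat load = 293 therm × 100,000 = 29,300,000 BTU
Gas: input = 29,300,000 / 0.95 = 30,842,105 BTU = 308.4 therm → 308.4 × $2.98 = $919.09
Heat pump: 29,300,000 BTU / 3412 = 8,587 kWh heat; / 3.4 = 2,526 kWh in → × $0.194 = $489.98
Difference = |$919.09 − $489.98| = $429.11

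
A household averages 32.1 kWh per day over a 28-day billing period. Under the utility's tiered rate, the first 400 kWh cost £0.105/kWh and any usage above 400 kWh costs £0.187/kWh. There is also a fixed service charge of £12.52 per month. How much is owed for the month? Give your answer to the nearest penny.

Usage = 32.1 kWh/day × 28 days = 898.8 kWh
First 400 kWh × £0.105 = £42.00
Remaining 498.8 kWh × £0.187 = £93.28
Energy charge = £135.28; + service £12.52 = £147.80

£147.80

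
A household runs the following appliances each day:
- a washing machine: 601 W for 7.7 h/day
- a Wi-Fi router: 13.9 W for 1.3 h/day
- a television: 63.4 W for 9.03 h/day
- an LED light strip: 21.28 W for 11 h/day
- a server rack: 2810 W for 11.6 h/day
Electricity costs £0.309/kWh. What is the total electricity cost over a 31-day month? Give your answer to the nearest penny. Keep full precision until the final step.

£364.47

washing machine: 601 W × 7.7 h × 31 d = 143,459 Wh = 143.5 kWh
Wi-Fi router: 13.9 W × 1.3 h × 31 d = 560 Wh = 0.5602 kWh
television: 63.4 W × 9.03 h × 31 d = 17,748 Wh = 17.75 kWh
LED light strip: 21.28 W × 11 h × 31 d = 7,256 Wh = 7.256 kWh
server rack: 2810 W × 11.6 h × 31 d = 1,010,476 Wh = 1,010 kWh
Total energy = 143.5 + 0.5602 + 17.75 + 7.256 + 1,010 = 1,179 kWh
Cost = 1,179 kWh × £0.309 = £364.47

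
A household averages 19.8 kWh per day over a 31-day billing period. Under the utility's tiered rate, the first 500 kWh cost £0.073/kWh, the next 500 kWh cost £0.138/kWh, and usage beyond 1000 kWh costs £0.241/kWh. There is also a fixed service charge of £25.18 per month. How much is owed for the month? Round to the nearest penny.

Usage = 19.8 kWh/day × 31 days = 613.8 kWh
First 500 kWh × £0.073 = £36.50
Next 113.8 kWh × £0.138 = £15.70
Remaining tier: 0 kWh (not reached)
Energy charge = £52.20; + service £25.18 = £77.38

£77.38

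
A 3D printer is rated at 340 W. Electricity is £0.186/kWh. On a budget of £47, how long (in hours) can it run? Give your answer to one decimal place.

743.2 h

Energy budget = £47 / £0.186 per kWh = 252.7 kWh = 252,688 Wh
Runtime = 252,688 Wh / 340 W = 743.2 h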